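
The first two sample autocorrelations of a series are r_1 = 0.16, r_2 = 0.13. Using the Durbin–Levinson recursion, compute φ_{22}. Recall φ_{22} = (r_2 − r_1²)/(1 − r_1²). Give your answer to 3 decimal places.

φ_{22} = (r_2 − r_1²) / (1 − r_1²)
r_1² = (0.16)² = 0.0256
Numerator = 0.13 − 0.0256 = 0.1044; denominator = 1 − 0.0256 = 0.9744
φ_{22} = 0.1044 / 0.9744 = 0.107

0.107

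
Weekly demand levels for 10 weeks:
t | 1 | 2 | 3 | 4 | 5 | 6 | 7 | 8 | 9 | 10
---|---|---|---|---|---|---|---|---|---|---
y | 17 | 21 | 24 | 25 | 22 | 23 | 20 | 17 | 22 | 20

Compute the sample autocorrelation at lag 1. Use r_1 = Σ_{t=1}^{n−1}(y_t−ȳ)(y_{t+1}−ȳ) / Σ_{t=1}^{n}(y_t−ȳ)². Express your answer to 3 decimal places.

0.222

Mean ȳ = (17 + 21 + 24 + 25 + 22 + 23 + 20 + 17 + 22 + 20)/10 = 21.1000
Numerator Σ_{t=1}^{9}(y_t−ȳ)(y_{t+1}−ȳ) = 14.3900
Denominator Σ(y_t−ȳ)² = 64.9000
r_1 = 14.3900 / 64.9000 = 0.222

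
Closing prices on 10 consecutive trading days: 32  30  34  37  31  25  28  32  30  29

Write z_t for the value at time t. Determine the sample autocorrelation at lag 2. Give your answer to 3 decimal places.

-0.450

Mean z̄ = (32 + 30 + 34 + 37 + 31 + 25 + 28 + 32 + 30 + 29)/10 = 30.8000
Numerator Σ_{t=1}^{8}(z_t−z̄)(z_{t+2}−z̄) = -43.8800
Denominator Σ(z_t−z̄)² = 97.6000
r_2 = -43.8800 / 97.6000 = -0.450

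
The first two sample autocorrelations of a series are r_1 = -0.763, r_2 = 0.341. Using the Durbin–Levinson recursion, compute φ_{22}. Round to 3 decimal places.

-0.577

φ_{22} = (r_2 − r_1²) / (1 − r_1²)
r_1² = (-0.763)² = 0.582169
Numerator = 0.341 − 0.5822 = -0.2412; denominator = 1 − 0.5822 = 0.4178
φ_{22} = -0.2412 / 0.4178 = -0.577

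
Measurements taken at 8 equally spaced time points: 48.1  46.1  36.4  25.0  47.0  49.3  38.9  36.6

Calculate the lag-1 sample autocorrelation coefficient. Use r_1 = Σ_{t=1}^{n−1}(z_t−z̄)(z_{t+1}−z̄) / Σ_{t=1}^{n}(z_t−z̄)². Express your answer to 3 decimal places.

0.066

Mean z̄ = (48.1 + 46.1 + 36.4 + 25.0 + 47.0 + 49.3 + 38.9 + 36.6)/8 = 40.9250
Deviations from mean: 7.1750, 5.1750, -4.5250, -15.9250, 6.0750, 8.3750, -2.0250, -4.3250
Σ(z_t−z̄)(z_{t+1}−z̄) = (37.1306) + (-23.4169) + (72.0606) + (-96.7444) + (50.8781) + (-16.9594) + (8.7581) = 31.7069
Denominator Σ(z_t−z̄)² = 482.1950
r_1 = 31.7069 / 482.1950 = 0.066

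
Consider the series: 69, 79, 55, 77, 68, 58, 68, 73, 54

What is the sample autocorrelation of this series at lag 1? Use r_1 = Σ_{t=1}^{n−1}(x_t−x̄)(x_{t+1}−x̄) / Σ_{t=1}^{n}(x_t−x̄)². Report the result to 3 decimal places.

Mean x̄ = (69 + 79 + 55 + 77 + 68 + 58 + 68 + 73 + 54)/9 = 66.7778
Numerator Σ_{t=1}^{8}(x_t−x̄)(x_{t+1}−x̄) = -318.0494
Denominator Σ(x_t−x̄)² = 679.5556
r_1 = -318.0494 / 679.5556 = -0.468

-0.468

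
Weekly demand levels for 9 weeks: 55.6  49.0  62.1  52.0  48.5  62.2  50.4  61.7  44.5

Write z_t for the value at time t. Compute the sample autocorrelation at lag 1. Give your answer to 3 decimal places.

Mean z̄ = (55.6 + 49.0 + 62.1 + 52.0 + 48.5 + 62.2 + 50.4 + 61.7 + 44.5)/9 = 54.0000
Numerator Σ_{t=1}^{8}(z_t−z̄)(z_{t+1}−z̄) = -229.1900
Denominator Σ(z_t−z̄)² = 357.1600
r_1 = -229.1900 / 357.1600 = -0.642

-0.642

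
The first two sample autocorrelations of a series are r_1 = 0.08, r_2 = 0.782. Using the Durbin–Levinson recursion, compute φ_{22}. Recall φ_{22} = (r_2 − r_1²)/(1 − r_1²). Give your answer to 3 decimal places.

0.781

φ_{22} = (r_2 − r_1²) / (1 − r_1²)
r_1² = (0.08)² = 0.0064
Numerator = 0.782 − 0.0064 = 0.7756; denominator = 1 − 0.0064 = 0.9936
φ_{22} = 0.7756 / 0.9936 = 0.781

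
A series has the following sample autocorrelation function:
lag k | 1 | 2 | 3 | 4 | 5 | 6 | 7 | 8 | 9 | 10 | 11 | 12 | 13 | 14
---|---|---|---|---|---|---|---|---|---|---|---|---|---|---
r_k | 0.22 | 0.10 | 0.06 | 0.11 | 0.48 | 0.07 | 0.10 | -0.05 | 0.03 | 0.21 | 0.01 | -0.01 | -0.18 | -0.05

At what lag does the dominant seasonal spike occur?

The largest autocorrelation is r_5 = 0.48; the remaining lags stay at or below 0.22. The elevated value at lag 1 (0.22), dropping to 0.10 at lag 2, reflects decaying short-term dependence rather than seasonality.
The dominant spike at lag 5 indicates a seasonal period of 5.

5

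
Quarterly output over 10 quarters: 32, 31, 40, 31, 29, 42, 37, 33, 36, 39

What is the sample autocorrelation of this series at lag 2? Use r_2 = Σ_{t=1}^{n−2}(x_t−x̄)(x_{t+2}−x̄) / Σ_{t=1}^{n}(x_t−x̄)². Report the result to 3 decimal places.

Mean x̄ = (32 + 31 + 40 + 31 + 29 + 42 + 37 + 33 + 36 + 39)/10 = 35.0000
Numerator Σ_{t=1}^{8}(x_t−x̄)(x_{t+2}−x̄) = -89.0000
Denominator Σ(x_t−x̄)² = 176.0000
r_2 = -89.0000 / 176.0000 = -0.506

-0.506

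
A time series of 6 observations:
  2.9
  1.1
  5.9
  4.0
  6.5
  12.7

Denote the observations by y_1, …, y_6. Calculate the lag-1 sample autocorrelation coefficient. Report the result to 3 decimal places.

Mean ȳ = (2.9 + 1.1 + 5.9 + 4.0 + 6.5 + 12.7)/6 = 5.5167
Deviations from mean: -2.6167, -4.4167, 0.3833, -1.5167, 0.9833, 7.1833
Σ(y_t−ȳ)(y_{t+1}−ȳ) = (11.5569) + (-1.6931) + (-0.5814) + (-1.4914) + (7.0636) = 14.8547
Denominator Σ(y_t−ȳ)² = 81.3683
r_1 = 14.8547 / 81.3683 = 0.183

0.183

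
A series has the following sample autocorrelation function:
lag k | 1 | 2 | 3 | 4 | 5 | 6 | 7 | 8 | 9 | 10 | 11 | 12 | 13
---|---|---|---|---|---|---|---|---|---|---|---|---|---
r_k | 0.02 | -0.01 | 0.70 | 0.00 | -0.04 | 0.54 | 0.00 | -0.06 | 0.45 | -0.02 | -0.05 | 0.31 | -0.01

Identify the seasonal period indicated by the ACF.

The largest autocorrelation is r_3 = 0.70, with weaker echoes at lags 6 (0.54), 9 (0.45) and 12 (0.31); the remaining lags stay at or below 0.02.
The dominant spike at lag 3 indicates a seasonal period of 3.

3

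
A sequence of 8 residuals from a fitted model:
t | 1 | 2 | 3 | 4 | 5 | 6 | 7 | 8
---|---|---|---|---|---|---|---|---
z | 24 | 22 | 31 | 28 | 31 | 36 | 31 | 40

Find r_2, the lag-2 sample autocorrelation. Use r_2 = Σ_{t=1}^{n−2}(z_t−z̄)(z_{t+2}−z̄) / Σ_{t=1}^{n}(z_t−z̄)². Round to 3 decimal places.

0.238

Mean z̄ = (24 + 22 + 31 + 28 + 31 + 36 + 31 + 40)/8 = 30.3750
Deviations from mean: -6.3750, -8.3750, 0.6250, -2.3750, 0.6250, 5.6250, 0.6250, 9.6250
Numerator Σ_{t=1}^{6}(z_t−z̄)(z_{t+2}−z̄) = 57.4688
Denominator Σ(z_t−z̄)² = 241.8750
r_2 = 57.4688 / 241.8750 = 0.238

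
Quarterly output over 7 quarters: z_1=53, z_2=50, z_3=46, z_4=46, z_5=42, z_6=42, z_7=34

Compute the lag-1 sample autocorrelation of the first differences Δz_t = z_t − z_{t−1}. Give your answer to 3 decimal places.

-0.521

First differences Δz: -3, -4, 0, -4, 0, -8
Mean of differences = -3.1667
Numerator Σ(Δz_t−Δz̄)(Δz_{t+1}−Δz̄) = -23.3611
Denominator Σ(Δz_t−Δz̄)² = 44.8333
r_1(Δz) = -23.3611 / 44.8333 = -0.521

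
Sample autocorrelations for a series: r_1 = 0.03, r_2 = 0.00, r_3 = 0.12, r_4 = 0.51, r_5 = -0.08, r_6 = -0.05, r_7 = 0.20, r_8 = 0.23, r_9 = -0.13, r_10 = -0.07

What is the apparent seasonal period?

The largest autocorrelation is r_4 = 0.51, with a weaker echo at lag 8 (0.23); the remaining lags stay at or below 0.20.
The dominant spike at lag 4 indicates a seasonal period of 4.

4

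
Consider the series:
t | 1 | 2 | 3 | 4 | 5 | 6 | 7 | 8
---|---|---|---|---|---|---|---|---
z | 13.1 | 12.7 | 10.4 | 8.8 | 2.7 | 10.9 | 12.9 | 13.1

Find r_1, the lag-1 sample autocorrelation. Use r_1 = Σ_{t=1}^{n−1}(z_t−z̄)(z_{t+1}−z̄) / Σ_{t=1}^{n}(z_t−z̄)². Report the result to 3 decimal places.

Mean z̄ = (13.1 + 12.7 + 10.4 + 8.8 + 2.7 + 10.9 + 12.9 + 13.1)/8 = 10.5750
Deviations from mean: 2.5250, 2.1250, -0.1750, -1.7750, -7.8750, 0.3250, 2.3250, 2.5250
Numerator Σ_{t=1}^{7}(z_t−z̄)(z_{t+1}−z̄) = 23.3494
Denominator Σ(z_t−z̄)² = 87.9750
r_1 = 23.3494 / 87.9750 = 0.265

0.265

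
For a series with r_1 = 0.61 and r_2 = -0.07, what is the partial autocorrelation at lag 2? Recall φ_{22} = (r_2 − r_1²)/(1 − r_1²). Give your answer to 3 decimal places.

-0.704

φ_{22} = (r_2 − r_1²) / (1 − r_1²)
r_1² = (0.61)² = 0.3721
Numerator = -0.07 − 0.3721 = -0.4421; denominator = 1 − 0.3721 = 0.6279
φ_{22} = -0.4421 / 0.6279 = -0.704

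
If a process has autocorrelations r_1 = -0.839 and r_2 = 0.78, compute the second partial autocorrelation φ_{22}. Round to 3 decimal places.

0.257

φ_{22} = (r_2 − r_1²) / (1 − r_1²)
r_1² = (-0.839)² = 0.703921
Numerator = 0.78 − 0.7039 = 0.0761; denominator = 1 − 0.7039 = 0.2961
φ_{22} = 0.0761 / 0.2961 = 0.257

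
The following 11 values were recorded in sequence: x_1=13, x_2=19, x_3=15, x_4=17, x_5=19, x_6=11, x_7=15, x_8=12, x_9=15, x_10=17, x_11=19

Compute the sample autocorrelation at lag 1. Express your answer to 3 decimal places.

Mean x̄ = (13 + 19 + 15 + 17 + 19 + 11 + 15 + 12 + 15 + 17 + 19)/11 = 15.6364
Numerator Σ_{t=1}^{10}(x_t−x̄)(x_{t+1}−x̄) = -11.5868
Denominator Σ(x_t−x̄)² = 80.5455
r_1 = -11.5868 / 80.5455 = -0.144

-0.144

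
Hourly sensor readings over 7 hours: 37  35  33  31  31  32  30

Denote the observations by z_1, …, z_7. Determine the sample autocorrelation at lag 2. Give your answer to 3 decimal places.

Mean z̄ = (37 + 35 + 33 + 31 + 31 + 32 + 30)/7 = 32.7143
Σ(z_t−z̄)(z_{t+2}−z̄) = (1.2245) + (-3.9184) + (-0.4898) + (1.2245) + (4.6531) = 2.6939
Denominator Σ(z_t−z̄)² = 37.4286
r_2 = 2.6939 / 37.4286 = 0.072

0.072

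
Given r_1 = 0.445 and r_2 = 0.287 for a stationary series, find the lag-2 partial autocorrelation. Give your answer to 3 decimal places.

0.111

φ_{22} = (r_2 − r_1²) / (1 − r_1²)
r_1² = (0.445)² = 0.198025
Numerator = 0.287 − 0.1980 = 0.0890; denominator = 1 − 0.1980 = 0.8020
φ_{22} = 0.0890 / 0.8020 = 0.111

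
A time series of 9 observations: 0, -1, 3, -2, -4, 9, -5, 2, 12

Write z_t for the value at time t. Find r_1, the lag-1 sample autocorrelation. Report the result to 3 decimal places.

Mean z̄ = (0 − 1 + 3 − 2 − 4 + 9 − 5 + 2 + 12)/9 = 1.5556
Numerator Σ_{t=1}^{8}(z_t−z̄)(z_{t+1}−z̄) = -73.5309
Denominator Σ(z_t−z̄)² = 262.2222
r_1 = -73.5309 / 262.2222 = -0.280

-0.280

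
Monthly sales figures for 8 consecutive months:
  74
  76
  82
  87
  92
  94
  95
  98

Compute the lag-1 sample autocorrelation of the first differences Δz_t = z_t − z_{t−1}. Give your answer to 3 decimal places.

0.235

First differences Δz: 2, 6, 5, 5, 2, 1, 3
Mean of differences = 3.4286
Numerator Σ(Δz_t−Δz̄)(Δz_{t+1}−Δz̄) = 5.1020
Denominator Σ(Δz_t−Δz̄)² = 21.7143
r_1(Δz) = 5.1020 / 21.7143 = 0.235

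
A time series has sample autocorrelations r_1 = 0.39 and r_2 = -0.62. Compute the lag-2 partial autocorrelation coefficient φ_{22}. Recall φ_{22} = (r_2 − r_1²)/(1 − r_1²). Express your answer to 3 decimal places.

-0.911

φ_{22} = (r_2 − r_1²) / (1 − r_1²)
r_1² = (0.39)² = 0.1521
Numerator = -0.62 − 0.1521 = -0.7721; denominator = 1 − 0.1521 = 0.8479
φ_{22} = -0.7721 / 0.8479 = -0.911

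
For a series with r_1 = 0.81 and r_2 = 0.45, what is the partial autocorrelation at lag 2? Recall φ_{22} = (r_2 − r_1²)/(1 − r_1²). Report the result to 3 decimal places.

-0.599

φ_{22} = (r_2 − r_1²) / (1 − r_1²)
r_1² = (0.81)² = 0.6561
Numerator = 0.45 − 0.6561 = -0.2061; denominator = 1 − 0.6561 = 0.3439
φ_{22} = -0.2061 / 0.3439 = -0.599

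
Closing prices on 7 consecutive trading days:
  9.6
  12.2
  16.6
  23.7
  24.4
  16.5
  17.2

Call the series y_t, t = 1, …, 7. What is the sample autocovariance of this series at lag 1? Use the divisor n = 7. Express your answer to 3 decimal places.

11.296

Mean ȳ = (9.6 + 12.2 + 16.6 + 23.7 + 24.4 + 16.5 + 17.2)/7 = 17.1714
Deviations: -7.5714, -4.9714, -0.5714, 6.5286, 7.2286, -0.6714, 0.0286
Σ_{t=1}^{6}(y_t−ȳ)(y_{t+1}−ȳ) = 79.0706
γ_1 = 79.0706 / 7 = 11.296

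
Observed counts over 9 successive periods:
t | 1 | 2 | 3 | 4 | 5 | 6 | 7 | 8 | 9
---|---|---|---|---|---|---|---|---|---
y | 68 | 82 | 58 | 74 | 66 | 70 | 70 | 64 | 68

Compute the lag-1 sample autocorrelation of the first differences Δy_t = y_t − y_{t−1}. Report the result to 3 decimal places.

First differences Δy: 14, -24, 16, -8, 4, 0, -6, 4
Mean of differences = 0.0000
Numerator Σ(Δy_t−Δȳ)(Δy_{t+1}−Δȳ) = -904.0000
Denominator Σ(Δy_t−Δȳ)² = 1160.0000
r_1(Δy) = -904.0000 / 1160.0000 = -0.779

-0.779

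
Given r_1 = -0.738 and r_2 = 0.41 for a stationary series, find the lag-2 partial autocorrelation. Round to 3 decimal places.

φ_{22} = (r_2 − r_1²) / (1 − r_1²)
r_1² = (-0.738)² = 0.544644
Numerator = 0.41 − 0.5446 = -0.1346; denominator = 1 − 0.5446 = 0.4554
φ_{22} = -0.1346 / 0.4554 = -0.296

-0.296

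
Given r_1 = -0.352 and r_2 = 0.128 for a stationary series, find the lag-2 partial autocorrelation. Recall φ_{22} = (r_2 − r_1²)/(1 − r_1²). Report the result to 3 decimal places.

0.005

φ_{22} = (r_2 − r_1²) / (1 − r_1²)
r_1² = (-0.352)² = 0.123904
Numerator = 0.128 − 0.1239 = 0.0041; denominator = 1 − 0.1239 = 0.8761
φ_{22} = 0.0041 / 0.8761 = 0.005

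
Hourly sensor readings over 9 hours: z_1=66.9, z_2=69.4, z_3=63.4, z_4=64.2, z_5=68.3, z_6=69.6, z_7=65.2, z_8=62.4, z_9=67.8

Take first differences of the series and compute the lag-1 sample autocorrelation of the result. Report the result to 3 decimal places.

-0.161

First differences Δz: 2.5, -6.0, 0.8, 4.1, 1.3, -4.4, -2.8, 5.4
Mean of differences = 0.1125
Numerator Σ(Δz_t−Δz̄)(Δz_{t+1}−Δz̄) = -18.9352
Denominator Σ(Δz_t−Δz̄)² = 117.6488
r_1(Δz) = -18.9352 / 117.6488 = -0.161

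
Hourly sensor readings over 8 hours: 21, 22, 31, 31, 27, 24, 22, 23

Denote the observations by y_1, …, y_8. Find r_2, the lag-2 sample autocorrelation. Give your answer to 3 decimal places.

Mean ȳ = (21 + 22 + 31 + 31 + 27 + 24 + 22 + 23)/8 = 25.1250
Deviations from mean: -4.1250, -3.1250, 5.8750, 5.8750, 1.8750, -1.1250, -3.1250, -2.1250
Σ(y_t−ȳ)(y_{t+2}−ȳ) = (-24.2344) + (-18.3594) + (11.0156) + (-6.6094) + (-5.8594) + (2.3906) = -41.6563
Denominator Σ(y_t−ȳ)² = 114.8750
r_2 = -41.6563 / 114.8750 = -0.363

-0.363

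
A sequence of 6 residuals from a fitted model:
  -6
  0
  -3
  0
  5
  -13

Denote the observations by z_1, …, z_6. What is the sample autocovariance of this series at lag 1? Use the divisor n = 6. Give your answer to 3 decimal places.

-11.227

Mean z̄ = (-6 + 0 − 3 + 0 + 5 − 13)/6 = -2.8333
Deviations: -3.1667, 2.8333, -0.1667, 2.8333, 7.8333, -10.1667
Σ_{t=1}^{5}(z_t−z̄)(z_{t+1}−z̄) = -67.3611
γ_1 = -67.3611 / 6 = -11.227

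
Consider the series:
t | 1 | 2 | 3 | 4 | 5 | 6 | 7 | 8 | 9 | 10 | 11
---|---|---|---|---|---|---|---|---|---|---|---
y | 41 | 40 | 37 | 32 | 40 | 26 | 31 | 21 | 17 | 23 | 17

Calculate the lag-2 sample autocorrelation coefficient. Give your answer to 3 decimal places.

0.491

Mean ȳ = (41 + 40 + 37 + 32 + 40 + 26 + 31 + 21 + 17 + 23 + 17)/11 = 29.5455
Numerator Σ_{t=1}^{9}(y_t−ȳ)(y_{t+2}−ȳ) = 420.8595
Denominator Σ(y_t−ȳ)² = 856.7273
r_2 = 420.8595 / 856.7273 = 0.491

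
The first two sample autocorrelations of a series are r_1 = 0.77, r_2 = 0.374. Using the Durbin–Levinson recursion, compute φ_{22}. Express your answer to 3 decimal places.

φ_{22} = (r_2 − r_1²) / (1 − r_1²)
r_1² = (0.77)² = 0.5929
Numerator = 0.374 − 0.5929 = -0.2189; denominator = 1 − 0.5929 = 0.4071
φ_{22} = -0.2189 / 0.4071 = -0.538

-0.538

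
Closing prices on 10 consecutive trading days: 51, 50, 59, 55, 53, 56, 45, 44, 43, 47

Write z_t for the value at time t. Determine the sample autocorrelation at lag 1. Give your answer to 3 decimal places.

Mean z̄ = (51 + 50 + 59 + 55 + 53 + 56 + 45 + 44 + 43 + 47)/10 = 50.3000
Numerator Σ_{t=1}^{9}(z_t−z̄)(z_{t+1}−z̄) = 139.4100
Denominator Σ(z_t−z̄)² = 270.1000
r_1 = 139.4100 / 270.1000 = 0.516

0.516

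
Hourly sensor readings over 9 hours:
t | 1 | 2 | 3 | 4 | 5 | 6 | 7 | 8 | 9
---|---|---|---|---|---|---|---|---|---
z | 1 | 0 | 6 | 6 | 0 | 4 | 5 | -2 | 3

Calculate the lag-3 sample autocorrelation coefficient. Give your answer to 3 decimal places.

0.394

Mean z̄ = (1 + 0 + 6 + 6 + 0 + 4 + 5 − 2 + 3)/9 = 2.5556
Σ(z_t−z̄)(z_{t+3}−z̄) = (-5.3580) + (6.5309) + (4.9753) + (8.4198) + (11.6420) + (0.6420) = 26.8519
Denominator Σ(z_t−z̄)² = 68.2222
r_3 = 26.8519 / 68.2222 = 0.394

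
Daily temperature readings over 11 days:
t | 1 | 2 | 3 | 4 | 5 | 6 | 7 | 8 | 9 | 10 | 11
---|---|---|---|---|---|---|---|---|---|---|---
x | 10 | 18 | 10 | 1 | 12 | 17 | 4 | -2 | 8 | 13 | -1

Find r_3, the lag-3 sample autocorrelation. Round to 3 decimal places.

Mean x̄ = (10 + 18 + 10 + 1 + 12 + 17 + 4 − 2 + 8 + 13 − 1)/11 = 8.1818
Numerator Σ_{t=1}^{8}(x_t−x̄)(x_{t+3}−x̄) = 103.3554
Denominator Σ(x_t−x̄)² = 475.6364
r_3 = 103.3554 / 475.6364 = 0.217

0.217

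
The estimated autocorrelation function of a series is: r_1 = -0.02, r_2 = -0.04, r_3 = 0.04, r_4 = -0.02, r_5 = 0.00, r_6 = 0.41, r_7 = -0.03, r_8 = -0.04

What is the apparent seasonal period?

The largest autocorrelation is r_6 = 0.41; the remaining lags stay at or below 0.04.
The dominant spike at lag 6 indicates a seasonal period of 6.

6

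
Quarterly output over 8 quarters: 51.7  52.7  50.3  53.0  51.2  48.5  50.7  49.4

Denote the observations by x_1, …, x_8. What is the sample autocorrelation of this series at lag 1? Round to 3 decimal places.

Mean x̄ = (51.7 + 52.7 + 50.3 + 53.0 + 51.2 + 48.5 + 50.7 + 49.4)/8 = 50.9375
Deviations from mean: 0.7625, 1.7625, -0.6375, 2.0625, 0.2625, -2.4375, -0.2375, -1.5375
Σ(x_t−x̄)(x_{t+1}−x̄) = (1.3439) + (-1.1236) + (-1.3148) + (0.5414) + (-0.6398) + (0.5789) + (0.3652) = -0.2489
Denominator Σ(x_t−x̄)² = 16.7788
r_1 = -0.2489 / 16.7788 = -0.015

-0.015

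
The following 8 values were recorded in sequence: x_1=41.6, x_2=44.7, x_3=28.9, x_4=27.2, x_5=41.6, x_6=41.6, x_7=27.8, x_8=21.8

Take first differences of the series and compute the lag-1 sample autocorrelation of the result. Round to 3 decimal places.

-0.031

First differences Δx: 3.1, -15.8, -1.7, 14.4, 0.0, -13.8, -6.0
Mean of differences = -2.8286
Numerator Σ(Δx_t−Δx̄)(Δx_{t+1}−Δx̄) = -19.6037
Denominator Σ(Δx_t−Δx̄)² = 639.9343
r_1(Δx) = -19.6037 / 639.9343 = -0.031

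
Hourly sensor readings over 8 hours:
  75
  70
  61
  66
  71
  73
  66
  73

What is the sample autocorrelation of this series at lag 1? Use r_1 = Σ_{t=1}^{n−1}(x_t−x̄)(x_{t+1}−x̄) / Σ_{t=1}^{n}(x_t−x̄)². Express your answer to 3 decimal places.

Mean x̄ = (75 + 70 + 61 + 66 + 71 + 73 + 66 + 73)/8 = 69.3750
Deviations from mean: 5.6250, 0.6250, -8.3750, -3.3750, 1.6250, 3.6250, -3.3750, 3.6250
Σ(x_t−x̄)(x_{t+1}−x̄) = (3.5156) + (-5.2344) + (28.2656) + (-5.4844) + (5.8906) + (-12.2344) + (-12.2344) = 2.4844
Denominator Σ(x_t−x̄)² = 153.8750
r_1 = 2.4844 / 153.8750 = 0.016

0.016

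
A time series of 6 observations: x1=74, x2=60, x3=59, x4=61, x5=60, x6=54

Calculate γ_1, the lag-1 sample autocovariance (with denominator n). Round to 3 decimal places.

Mean x̄ = (74 + 60 + 59 + 61 + 60 + 54)/6 = 61.3333
Deviations: 12.6667, -1.3333, -2.3333, -0.3333, -1.3333, -7.3333
Σ_{t=1}^{5}(x_t−x̄)(x_{t+1}−x̄) = -2.7778
γ_1 = -2.7778 / 6 = -0.463

-0.463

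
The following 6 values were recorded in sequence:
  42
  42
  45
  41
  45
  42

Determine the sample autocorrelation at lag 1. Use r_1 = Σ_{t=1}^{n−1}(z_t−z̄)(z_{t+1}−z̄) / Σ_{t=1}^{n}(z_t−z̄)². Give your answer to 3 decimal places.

-0.732

Mean z̄ = (42 + 42 + 45 + 41 + 45 + 42)/6 = 42.8333
Deviations from mean: -0.8333, -0.8333, 2.1667, -1.8333, 2.1667, -0.8333
Σ(z_t−z̄)(z_{t+1}−z̄) = (0.6944) + (-1.8056) + (-3.9722) + (-3.9722) + (-1.8056) = -10.8611
Denominator Σ(z_t−z̄)² = 14.8333
r_1 = -10.8611 / 14.8333 = -0.732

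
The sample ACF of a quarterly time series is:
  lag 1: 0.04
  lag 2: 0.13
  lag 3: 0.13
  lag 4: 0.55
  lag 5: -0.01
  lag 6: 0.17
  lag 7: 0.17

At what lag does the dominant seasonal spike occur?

4

The largest autocorrelation is r_4 = 0.55; the remaining lags stay at or below 0.17.
The dominant spike at lag 4 indicates a seasonal period of 4.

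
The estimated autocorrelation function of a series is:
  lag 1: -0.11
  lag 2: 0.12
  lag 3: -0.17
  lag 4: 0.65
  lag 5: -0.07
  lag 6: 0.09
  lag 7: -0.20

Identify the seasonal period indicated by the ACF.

The largest autocorrelation is r_4 = 0.65; the remaining lags stay at or below 0.12.
The dominant spike at lag 4 indicates a seasonal period of 4.

4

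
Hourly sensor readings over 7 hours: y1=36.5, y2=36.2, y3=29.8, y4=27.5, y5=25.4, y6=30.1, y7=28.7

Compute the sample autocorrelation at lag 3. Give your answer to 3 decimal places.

-0.383

Mean ȳ = (36.5 + 36.2 + 29.8 + 27.5 + 25.4 + 30.1 + 28.7)/7 = 30.6000
Numerator Σ_{t=1}^{4}(y_t−ȳ)(y_{t+3}−ȳ) = -41.1200
Denominator Σ(y_t−ȳ)² = 107.3200
r_3 = -41.1200 / 107.3200 = -0.383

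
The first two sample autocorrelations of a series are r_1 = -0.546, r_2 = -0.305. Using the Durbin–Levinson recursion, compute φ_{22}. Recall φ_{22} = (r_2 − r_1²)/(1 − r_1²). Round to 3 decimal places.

φ_{22} = (r_2 − r_1²) / (1 − r_1²)
r_1² = (-0.546)² = 0.298116
Numerator = -0.305 − 0.2981 = -0.6031; denominator = 1 − 0.2981 = 0.7019
φ_{22} = -0.6031 / 0.7019 = -0.859

-0.859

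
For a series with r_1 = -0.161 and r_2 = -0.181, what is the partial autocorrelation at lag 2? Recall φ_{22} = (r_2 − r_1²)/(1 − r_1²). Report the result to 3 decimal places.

φ_{22} = (r_2 − r_1²) / (1 − r_1²)
r_1² = (-0.161)² = 0.025921
Numerator = -0.181 − 0.0259 = -0.2069; denominator = 1 − 0.0259 = 0.9741
φ_{22} = -0.2069 / 0.9741 = -0.212

-0.212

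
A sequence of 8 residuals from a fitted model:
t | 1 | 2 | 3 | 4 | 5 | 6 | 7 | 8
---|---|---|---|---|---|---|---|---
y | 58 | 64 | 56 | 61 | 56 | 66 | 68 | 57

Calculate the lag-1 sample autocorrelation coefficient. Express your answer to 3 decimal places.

-0.259

Mean ȳ = (58 + 64 + 56 + 61 + 56 + 66 + 68 + 57)/8 = 60.7500
Numerator Σ_{t=1}^{7}(y_t−ȳ)(y_{t+1}−ȳ) = -40.8125
Denominator Σ(y_t−ȳ)² = 157.5000
r_1 = -40.8125 / 157.5000 = -0.259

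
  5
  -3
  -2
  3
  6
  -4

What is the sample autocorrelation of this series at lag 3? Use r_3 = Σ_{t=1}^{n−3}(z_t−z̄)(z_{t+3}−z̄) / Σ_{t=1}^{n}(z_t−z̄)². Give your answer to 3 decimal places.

Mean z̄ = (5 − 3 − 2 + 3 + 6 − 4)/6 = 0.8333
Deviations from mean: 4.1667, -3.8333, -2.8333, 2.1667, 5.1667, -4.8333
Σ(z_t−z̄)(z_{t+3}−z̄) = (9.0278) + (-19.8056) + (13.6944) = 2.9167
Denominator Σ(z_t−z̄)² = 94.8333
r_3 = 2.9167 / 94.8333 = 0.031

0.031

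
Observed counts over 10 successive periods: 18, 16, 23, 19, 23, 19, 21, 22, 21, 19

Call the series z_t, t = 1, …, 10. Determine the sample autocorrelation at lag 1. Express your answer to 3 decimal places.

-0.243

Mean z̄ = (18 + 16 + 23 + 19 + 23 + 19 + 21 + 22 + 21 + 19)/10 = 20.1000
Numerator Σ_{t=1}^{9}(z_t−z̄)(z_{t+1}−z̄) = -11.4100
Denominator Σ(z_t−z̄)² = 46.9000
r_1 = -11.4100 / 46.9000 = -0.243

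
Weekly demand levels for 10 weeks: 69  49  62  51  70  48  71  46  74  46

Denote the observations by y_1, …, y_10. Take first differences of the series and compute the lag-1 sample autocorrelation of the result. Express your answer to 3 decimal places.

First differences Δy: -20, 13, -11, 19, -22, 23, -25, 28, -28
Mean of differences = -2.5556
Numerator Σ(Δy_t−Δȳ)(Δy_{t+1}−Δȳ) = -3537.6420
Denominator Σ(Δy_t−Δȳ)² = 4198.2222
r_1(Δy) = -3537.6420 / 4198.2222 = -0.843

-0.843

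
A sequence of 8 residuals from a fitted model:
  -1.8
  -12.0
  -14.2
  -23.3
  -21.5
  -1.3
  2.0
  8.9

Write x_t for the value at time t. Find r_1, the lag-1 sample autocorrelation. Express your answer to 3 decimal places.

Mean x̄ = (-1.8 − 12.0 − 14.2 − 23.3 − 21.5 − 1.3 + 2.0 + 8.9)/8 = -7.9000
Deviations from mean: 6.1000, -4.1000, -6.3000, -15.4000, -13.6000, 6.6000, 9.9000, 16.8000
Σ(x_t−x̄)(x_{t+1}−x̄) = (-25.0100) + (25.8300) + (97.0200) + (209.4400) + (-89.7600) + (65.3400) + (166.3200) = 449.1800
Denominator Σ(x_t−x̄)² = 939.6400
r_1 = 449.1800 / 939.6400 = 0.478

0.478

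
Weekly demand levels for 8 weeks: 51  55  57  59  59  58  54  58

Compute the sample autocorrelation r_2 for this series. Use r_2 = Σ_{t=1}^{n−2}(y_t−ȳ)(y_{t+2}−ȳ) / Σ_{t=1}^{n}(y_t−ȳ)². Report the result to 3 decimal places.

Mean ȳ = (51 + 55 + 57 + 59 + 59 + 58 + 54 + 58)/8 = 56.3750
Deviations from mean: -5.3750, -1.3750, 0.6250, 2.6250, 2.6250, 1.6250, -2.3750, 1.6250
Σ(y_t−ȳ)(y_{t+2}−ȳ) = (-3.3594) + (-3.6094) + (1.6406) + (4.2656) + (-6.2344) + (2.6406) = -4.6563
Denominator Σ(y_t−ȳ)² = 55.8750
r_2 = -4.6563 / 55.8750 = -0.083

-0.083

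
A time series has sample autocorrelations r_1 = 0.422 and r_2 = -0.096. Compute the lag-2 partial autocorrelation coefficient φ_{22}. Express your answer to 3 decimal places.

φ_{22} = (r_2 − r_1²) / (1 − r_1²)
r_1² = (0.422)² = 0.178084
Numerator = -0.096 − 0.1781 = -0.2741; denominator = 1 − 0.1781 = 0.8219
φ_{22} = -0.2741 / 0.8219 = -0.333

-0.333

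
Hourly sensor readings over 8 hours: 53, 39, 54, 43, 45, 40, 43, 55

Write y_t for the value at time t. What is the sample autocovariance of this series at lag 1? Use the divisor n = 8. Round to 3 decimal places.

-15.406

Mean ȳ = (53 + 39 + 54 + 43 + 45 + 40 + 43 + 55)/8 = 46.5000
Deviations: 6.5000, -7.5000, 7.5000, -3.5000, -1.5000, -6.5000, -3.5000, 8.5000
Σ_{t=1}^{7}(y_t−ȳ)(y_{t+1}−ȳ) = -123.2500
γ_1 = -123.2500 / 8 = -15.406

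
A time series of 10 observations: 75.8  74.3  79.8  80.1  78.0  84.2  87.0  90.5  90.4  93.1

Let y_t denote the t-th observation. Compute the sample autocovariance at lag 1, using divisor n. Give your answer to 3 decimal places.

27.310

Mean ȳ = (75.8 + 74.3 + 79.8 + 80.1 + 78.0 + 84.2 + 87.0 + 90.5 + 90.4 + 93.1)/10 = 83.3200
Σ_{t=1}^{9}(y_t−ȳ)(y_{t+1}−ȳ) = 273.1016
γ_1 = 273.1016 / 10 = 27.310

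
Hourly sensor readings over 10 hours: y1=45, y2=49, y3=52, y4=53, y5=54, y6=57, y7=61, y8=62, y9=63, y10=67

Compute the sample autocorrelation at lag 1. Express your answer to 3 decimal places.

0.637

Mean ȳ = (45 + 49 + 52 + 53 + 54 + 57 + 61 + 62 + 63 + 67)/10 = 56.3000
Numerator Σ_{t=1}^{9}(y_t−ȳ)(y_{t+1}−ȳ) = 274.0100
Denominator Σ(y_t−ȳ)² = 430.1000
r_1 = 274.0100 / 430.1000 = 0.637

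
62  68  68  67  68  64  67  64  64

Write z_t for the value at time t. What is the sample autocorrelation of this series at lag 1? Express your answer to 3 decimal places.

Mean z̄ = (62 + 68 + 68 + 67 + 68 + 64 + 67 + 64 + 64)/9 = 65.7778
Numerator Σ_{t=1}^{8}(z_t−z̄)(z_{t+1}−z̄) = -3.1605
Denominator Σ(z_t−z̄)² = 41.5556
r_1 = -3.1605 / 41.5556 = -0.076

-0.076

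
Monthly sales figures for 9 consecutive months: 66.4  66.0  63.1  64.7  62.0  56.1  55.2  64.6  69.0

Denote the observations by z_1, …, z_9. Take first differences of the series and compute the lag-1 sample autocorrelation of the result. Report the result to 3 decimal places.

First differences Δz: -0.4, -2.9, 1.6, -2.7, -5.9, -0.9, 9.4, 4.4
Mean of differences = 0.3250
Numerator Σ(Δz_t−Δz̄)(Δz_{t+1}−Δz̄) = 46.6894
Denominator Σ(Δz_t−Δz̄)² = 160.9150
r_1(Δz) = 46.6894 / 160.9150 = 0.290

0.290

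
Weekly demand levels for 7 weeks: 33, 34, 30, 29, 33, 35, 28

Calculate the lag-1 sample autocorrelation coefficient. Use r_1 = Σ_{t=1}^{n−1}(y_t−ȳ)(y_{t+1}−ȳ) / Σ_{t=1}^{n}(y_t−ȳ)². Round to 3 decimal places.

-0.180

Mean ȳ = (33 + 34 + 30 + 29 + 33 + 35 + 28)/7 = 31.7143
Deviations from mean: 1.2857, 2.2857, -1.7143, -2.7143, 1.2857, 3.2857, -3.7143
Σ(y_t−ȳ)(y_{t+1}−ȳ) = (2.9388) + (-3.9184) + (4.6531) + (-3.4898) + (4.2245) + (-12.2041) = -7.7959
Denominator Σ(y_t−ȳ)² = 43.4286
r_1 = -7.7959 / 43.4286 = -0.180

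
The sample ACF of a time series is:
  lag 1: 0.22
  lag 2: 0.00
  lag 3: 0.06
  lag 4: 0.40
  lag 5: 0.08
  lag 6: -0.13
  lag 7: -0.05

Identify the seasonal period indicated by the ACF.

The largest autocorrelation is r_4 = 0.40; the remaining lags stay at or below 0.22. The elevated value at lag 1 (0.22), dropping to 0.00 at lag 2, reflects decaying short-term dependence rather than seasonality.
The dominant spike at lag 4 indicates a seasonal period of 4.

4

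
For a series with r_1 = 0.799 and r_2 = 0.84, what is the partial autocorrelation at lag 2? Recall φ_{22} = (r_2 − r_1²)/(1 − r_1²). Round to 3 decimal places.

φ_{22} = (r_2 − r_1²) / (1 − r_1²)
r_1² = (0.799)² = 0.638401
Numerator = 0.84 − 0.6384 = 0.2016; denominator = 1 − 0.6384 = 0.3616
φ_{22} = 0.2016 / 0.3616 = 0.558

0.558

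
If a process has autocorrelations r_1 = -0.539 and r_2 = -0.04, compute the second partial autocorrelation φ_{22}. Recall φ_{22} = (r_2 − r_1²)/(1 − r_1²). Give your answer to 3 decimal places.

φ_{22} = (r_2 − r_1²) / (1 − r_1²)
r_1² = (-0.539)² = 0.290521
Numerator = -0.04 − 0.2905 = -0.3305; denominator = 1 − 0.2905 = 0.7095
φ_{22} = -0.3305 / 0.7095 = -0.466

-0.466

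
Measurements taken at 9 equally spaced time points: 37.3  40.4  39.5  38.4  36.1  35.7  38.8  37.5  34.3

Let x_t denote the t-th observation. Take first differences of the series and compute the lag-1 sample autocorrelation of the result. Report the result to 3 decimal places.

-0.018

First differences Δx: 3.1, -0.9, -1.1, -2.3, -0.4, 3.1, -1.3, -3.2
Mean of differences = -0.3750
Numerator Σ(Δx_t−Δx̄)(Δx_{t+1}−Δx̄) = -0.6881
Denominator Σ(Δx_t−Δx̄)² = 37.4950
r_1(Δx) = -0.6881 / 37.4950 = -0.018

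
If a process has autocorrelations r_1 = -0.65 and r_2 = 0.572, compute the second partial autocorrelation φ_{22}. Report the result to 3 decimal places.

φ_{22} = (r_2 − r_1²) / (1 − r_1²)
r_1² = (-0.65)² = 0.4225
Numerator = 0.572 − 0.4225 = 0.1495; denominator = 1 − 0.4225 = 0.5775
φ_{22} = 0.1495 / 0.5775 = 0.259

0.259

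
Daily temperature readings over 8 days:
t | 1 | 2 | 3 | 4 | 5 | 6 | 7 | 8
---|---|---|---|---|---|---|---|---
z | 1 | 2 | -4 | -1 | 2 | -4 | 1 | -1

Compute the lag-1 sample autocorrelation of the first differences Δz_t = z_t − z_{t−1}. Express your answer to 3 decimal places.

First differences Δz: 1, -6, 3, 3, -6, 5, -2
Mean of differences = -0.2857
Numerator Σ(Δz_t−Δz̄)(Δz_{t+1}−Δz̄) = -73.3673
Denominator Σ(Δz_t−Δz̄)² = 119.4286
r_1(Δz) = -73.3673 / 119.4286 = -0.614

-0.614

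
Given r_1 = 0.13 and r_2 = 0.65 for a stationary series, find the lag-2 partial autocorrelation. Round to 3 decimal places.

φ_{22} = (r_2 − r_1²) / (1 − r_1²)
r_1² = (0.13)² = 0.0169
Numerator = 0.65 − 0.0169 = 0.6331; denominator = 1 − 0.0169 = 0.9831
φ_{22} = 0.6331 / 0.9831 = 0.644

0.644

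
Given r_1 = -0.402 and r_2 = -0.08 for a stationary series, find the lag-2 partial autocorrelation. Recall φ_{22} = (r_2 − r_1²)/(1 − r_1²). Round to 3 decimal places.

-0.288

φ_{22} = (r_2 − r_1²) / (1 − r_1²)
r_1² = (-0.402)² = 0.161604
Numerator = -0.08 − 0.1616 = -0.2416; denominator = 1 − 0.1616 = 0.8384
φ_{22} = -0.2416 / 0.8384 = -0.288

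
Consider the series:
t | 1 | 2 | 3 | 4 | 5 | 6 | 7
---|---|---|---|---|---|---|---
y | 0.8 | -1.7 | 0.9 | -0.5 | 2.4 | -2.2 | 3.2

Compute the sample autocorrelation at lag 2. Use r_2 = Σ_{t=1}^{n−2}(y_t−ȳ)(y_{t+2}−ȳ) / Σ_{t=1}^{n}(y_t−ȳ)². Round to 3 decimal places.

0.454

Mean ȳ = (0.8 − 1.7 + 0.9 − 0.5 + 2.4 − 2.2 + 3.2)/7 = 0.4143
Deviations from mean: 0.3857, -2.1143, 0.4857, -0.9143, 1.9857, -2.6143, 2.7857
Numerator Σ_{t=1}^{5}(y_t−ȳ)(y_{t+2}−ȳ) = 11.0067
Denominator Σ(y_t−ȳ)² = 24.2286
r_2 = 11.0067 / 24.2286 = 0.454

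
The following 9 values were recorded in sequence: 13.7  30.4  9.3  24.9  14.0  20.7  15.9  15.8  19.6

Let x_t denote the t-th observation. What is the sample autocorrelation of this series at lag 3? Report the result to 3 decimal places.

-0.320

Mean x̄ = (13.7 + 30.4 + 9.3 + 24.9 + 14.0 + 20.7 + 15.9 + 15.8 + 19.6)/9 = 18.2556
Σ(x_t−x̄)(x_{t+3}−x̄) = (-30.2691) + (-51.6814) + (-21.8914) + (-15.6514) + (10.4498) + (3.2864) = -105.7570
Denominator Σ(x_t−x̄)² = 330.0622
r_3 = -105.7570 / 330.0622 = -0.320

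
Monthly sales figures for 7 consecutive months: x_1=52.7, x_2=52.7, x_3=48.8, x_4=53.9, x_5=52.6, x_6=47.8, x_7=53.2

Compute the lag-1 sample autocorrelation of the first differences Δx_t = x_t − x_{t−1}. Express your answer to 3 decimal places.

-0.482

First differences Δx: 0.0, -3.9, 5.1, -1.3, -4.8, 5.4
Mean of differences = 0.0833
Numerator Σ(Δx_t−Δx̄)(Δx_{t+1}−Δx̄) = -45.7986
Denominator Σ(Δx_t−Δx̄)² = 95.0683
r_1(Δx) = -45.7986 / 95.0683 = -0.482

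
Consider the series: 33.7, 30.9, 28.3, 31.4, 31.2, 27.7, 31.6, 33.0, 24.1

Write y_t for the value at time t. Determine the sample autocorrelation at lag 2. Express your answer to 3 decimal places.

Mean ȳ = (33.7 + 30.9 + 28.3 + 31.4 + 31.2 + 27.7 + 31.6 + 33.0 + 24.1)/9 = 30.2111
Σ(y_t−ȳ)(y_{t+2}−ȳ) = (-6.6677) + (0.8190) + (-1.8899) + (-2.9854) + (1.3735) + (-7.0032) + (-8.4877) = -24.8414
Denominator Σ(y_t−ȳ)² = 72.0489
r_2 = -24.8414 / 72.0489 = -0.345

-0.345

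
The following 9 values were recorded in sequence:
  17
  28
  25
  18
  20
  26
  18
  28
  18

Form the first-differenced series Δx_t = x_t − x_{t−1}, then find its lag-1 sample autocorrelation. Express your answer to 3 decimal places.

-0.501

First differences Δx: 11, -3, -7, 2, 6, -8, 10, -10
Mean of differences = 0.1250
Numerator Σ(Δx_t−Δx̄)(Δx_{t+1}−Δx̄) = -242.0156
Denominator Σ(Δx_t−Δx̄)² = 482.8750
r_1(Δx) = -242.0156 / 482.8750 = -0.501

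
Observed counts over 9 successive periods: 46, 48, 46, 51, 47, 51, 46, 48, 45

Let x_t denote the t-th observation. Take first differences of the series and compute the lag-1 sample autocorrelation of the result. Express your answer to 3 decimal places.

-0.836

First differences Δx: 2, -2, 5, -4, 4, -5, 2, -3
Mean of differences = -0.1250
Numerator Σ(Δx_t−Δx̄)(Δx_{t+1}−Δx̄) = -86.0156
Denominator Σ(Δx_t−Δx̄)² = 102.8750
r_1(Δx) = -86.0156 / 102.8750 = -0.836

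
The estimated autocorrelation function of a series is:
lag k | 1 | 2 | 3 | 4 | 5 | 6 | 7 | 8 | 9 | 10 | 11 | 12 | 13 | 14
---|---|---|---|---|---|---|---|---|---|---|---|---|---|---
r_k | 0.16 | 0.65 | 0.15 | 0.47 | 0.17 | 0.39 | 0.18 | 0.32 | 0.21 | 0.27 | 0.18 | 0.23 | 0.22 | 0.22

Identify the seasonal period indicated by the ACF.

The largest autocorrelation is r_2 = 0.65, with weaker echoes at lags 4 (0.47), 6 (0.39), 8 (0.32), 10 (0.27) and 12 (0.23); the remaining lags stay at or below 0.22.
The dominant spike at lag 2 indicates a seasonal period of 2.

2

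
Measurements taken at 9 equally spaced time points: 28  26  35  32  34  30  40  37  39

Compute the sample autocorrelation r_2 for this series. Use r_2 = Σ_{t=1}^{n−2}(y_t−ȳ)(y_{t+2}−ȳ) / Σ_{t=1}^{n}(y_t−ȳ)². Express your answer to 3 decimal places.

0.191

Mean ȳ = (28 + 26 + 35 + 32 + 34 + 30 + 40 + 37 + 39)/9 = 33.4444
Numerator Σ_{t=1}^{7}(y_t−ȳ)(y_{t+2}−ȳ) = 35.9383
Denominator Σ(y_t−ȳ)² = 188.2222
r_2 = 35.9383 / 188.2222 = 0.191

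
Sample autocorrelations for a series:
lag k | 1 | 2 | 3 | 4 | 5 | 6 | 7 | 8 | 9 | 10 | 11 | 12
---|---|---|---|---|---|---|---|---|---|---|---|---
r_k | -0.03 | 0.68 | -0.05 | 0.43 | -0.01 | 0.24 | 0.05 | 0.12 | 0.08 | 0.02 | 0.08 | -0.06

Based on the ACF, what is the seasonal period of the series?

The largest autocorrelation is r_2 = 0.68, with weaker echoes at lags 4 (0.43) and 6 (0.24); the remaining lags stay at or below 0.12.
The dominant spike at lag 2 indicates a seasonal period of 2.

2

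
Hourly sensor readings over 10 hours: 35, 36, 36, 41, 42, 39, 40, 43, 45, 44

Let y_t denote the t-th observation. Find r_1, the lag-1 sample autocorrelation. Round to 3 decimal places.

0.592

Mean ȳ = (35 + 36 + 36 + 41 + 42 + 39 + 40 + 43 + 45 + 44)/10 = 40.1000
Numerator Σ_{t=1}^{9}(y_t−ȳ)(y_{t+1}−ȳ) = 66.7900
Denominator Σ(y_t−ȳ)² = 112.9000
r_1 = 66.7900 / 112.9000 = 0.592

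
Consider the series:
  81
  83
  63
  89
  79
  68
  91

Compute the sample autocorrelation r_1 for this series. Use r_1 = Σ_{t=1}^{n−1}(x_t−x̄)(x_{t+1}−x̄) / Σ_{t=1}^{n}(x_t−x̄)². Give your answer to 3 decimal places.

-0.540

Mean x̄ = (81 + 83 + 63 + 89 + 79 + 68 + 91)/7 = 79.1429
Deviations from mean: 1.8571, 3.8571, -16.1429, 9.8571, -0.1429, -11.1429, 11.8571
Numerator Σ_{t=1}^{6}(x_t−x̄)(x_{t+1}−x̄) = -346.1633
Denominator Σ(x_t−x̄)² = 640.8571
r_1 = -346.1633 / 640.8571 = -0.540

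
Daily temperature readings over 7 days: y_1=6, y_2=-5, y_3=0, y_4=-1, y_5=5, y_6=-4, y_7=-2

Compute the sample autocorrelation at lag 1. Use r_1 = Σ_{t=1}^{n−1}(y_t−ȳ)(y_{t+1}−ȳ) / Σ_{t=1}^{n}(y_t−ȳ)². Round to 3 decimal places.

Mean ȳ = (6 − 5 + 0 − 1 + 5 − 4 − 2)/7 = -0.1429
Deviations from mean: 6.1429, -4.8571, 0.1429, -0.8571, 5.1429, -3.8571, -1.8571
Σ(y_t−ȳ)(y_{t+1}−ȳ) = (-29.8367) + (-0.6939) + (-0.1224) + (-4.4082) + (-19.8367) + (7.1633) = -47.7347
Denominator Σ(y_t−ȳ)² = 106.8571
r_1 = -47.7347 / 106.8571 = -0.447

-0.447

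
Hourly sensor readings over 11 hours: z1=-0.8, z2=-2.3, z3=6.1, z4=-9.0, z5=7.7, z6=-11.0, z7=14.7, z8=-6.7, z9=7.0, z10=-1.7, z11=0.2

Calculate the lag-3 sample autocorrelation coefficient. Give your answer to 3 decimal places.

Mean z̄ = (-0.8 − 2.3 + 6.1 − 9.0 + 7.7 − 11.0 + 14.7 − 6.7 + 7.0 − 1.7 + 0.2)/11 = 0.3818
Numerator Σ_{t=1}^{8}(z_t−z̄)(z_{t+3}−z̄) = -363.6255
Denominator Σ(z_t−z̄)² = 615.7364
r_3 = -363.6255 / 615.7364 = -0.591

-0.591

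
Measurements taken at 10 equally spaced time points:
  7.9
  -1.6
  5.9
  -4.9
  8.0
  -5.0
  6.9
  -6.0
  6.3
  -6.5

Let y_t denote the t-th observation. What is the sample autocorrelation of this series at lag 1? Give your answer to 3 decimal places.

-0.810

Mean ȳ = (7.9 − 1.6 + 5.9 − 4.9 + 8.0 − 5.0 + 6.9 − 6.0 + 6.3 − 6.5)/10 = 1.1000
Numerator Σ_{t=1}^{9}(y_t−ȳ)(y_{t+1}−ȳ) = -296.6100
Denominator Σ(y_t−ȳ)² = 366.2400
r_1 = -296.6100 / 366.2400 = -0.810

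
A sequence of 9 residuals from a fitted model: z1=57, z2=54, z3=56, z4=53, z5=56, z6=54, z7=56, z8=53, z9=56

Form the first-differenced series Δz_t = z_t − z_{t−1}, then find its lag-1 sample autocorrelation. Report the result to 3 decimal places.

-0.811

First differences Δz: -3, 2, -3, 3, -2, 2, -3, 3
Mean of differences = -0.1250
Numerator Σ(Δz_t−Δz̄)(Δz_{t+1}−Δz̄) = -46.1406
Denominator Σ(Δz_t−Δz̄)² = 56.8750
r_1(Δz) = -46.1406 / 56.8750 = -0.811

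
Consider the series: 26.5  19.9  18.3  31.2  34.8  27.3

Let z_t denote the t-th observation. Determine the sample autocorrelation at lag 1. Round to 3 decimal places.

0.301

Mean z̄ = (26.5 + 19.9 + 18.3 + 31.2 + 34.8 + 27.3)/6 = 26.3333
Deviations from mean: 0.1667, -6.4333, -8.0333, 4.8667, 8.4667, 0.9667
Σ(z_t−z̄)(z_{t+1}−z̄) = (-1.0722) + (51.6811) + (-39.0956) + (41.2044) + (8.1844) = 60.9022
Denominator Σ(z_t−z̄)² = 202.2533
r_1 = 60.9022 / 202.2533 = 0.301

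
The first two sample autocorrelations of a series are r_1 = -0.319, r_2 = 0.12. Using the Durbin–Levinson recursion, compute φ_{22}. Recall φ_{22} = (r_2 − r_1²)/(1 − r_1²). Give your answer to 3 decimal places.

φ_{22} = (r_2 − r_1²) / (1 − r_1²)
r_1² = (-0.319)² = 0.101761
Numerator = 0.12 − 0.1018 = 0.0182; denominator = 1 − 0.1018 = 0.8982
φ_{22} = 0.0182 / 0.8982 = 0.020

0.020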